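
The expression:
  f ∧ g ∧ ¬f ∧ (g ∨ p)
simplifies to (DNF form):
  False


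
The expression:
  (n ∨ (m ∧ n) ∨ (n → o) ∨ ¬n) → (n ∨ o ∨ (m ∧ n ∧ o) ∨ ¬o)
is always true.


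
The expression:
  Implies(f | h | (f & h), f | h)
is always true.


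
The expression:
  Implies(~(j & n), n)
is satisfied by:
  {n: True}


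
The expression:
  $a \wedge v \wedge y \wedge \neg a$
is never true.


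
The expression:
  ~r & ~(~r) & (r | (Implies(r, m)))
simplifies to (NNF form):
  False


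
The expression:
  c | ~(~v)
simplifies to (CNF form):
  c | v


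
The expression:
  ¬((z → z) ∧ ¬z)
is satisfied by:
  {z: True}


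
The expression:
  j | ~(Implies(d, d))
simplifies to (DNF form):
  j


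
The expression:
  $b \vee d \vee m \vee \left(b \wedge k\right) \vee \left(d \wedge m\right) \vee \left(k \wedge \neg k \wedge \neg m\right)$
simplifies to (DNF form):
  $b \vee d \vee m$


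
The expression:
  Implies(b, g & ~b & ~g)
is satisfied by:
  {b: False}


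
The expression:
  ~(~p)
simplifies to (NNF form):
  p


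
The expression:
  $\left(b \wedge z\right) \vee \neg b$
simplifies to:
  $z \vee \neg b$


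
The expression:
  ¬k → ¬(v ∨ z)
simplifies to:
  k ∨ (¬v ∧ ¬z)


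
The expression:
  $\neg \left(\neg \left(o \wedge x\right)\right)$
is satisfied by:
  {x: True, o: True}


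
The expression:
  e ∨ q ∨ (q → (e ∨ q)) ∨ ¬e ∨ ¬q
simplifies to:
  True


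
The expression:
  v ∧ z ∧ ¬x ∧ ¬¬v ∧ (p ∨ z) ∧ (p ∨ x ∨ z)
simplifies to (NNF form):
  v ∧ z ∧ ¬x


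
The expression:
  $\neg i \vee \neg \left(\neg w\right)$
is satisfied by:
  {w: True, i: False}
  {i: False, w: False}
  {i: True, w: True}


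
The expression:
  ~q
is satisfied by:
  {q: False}


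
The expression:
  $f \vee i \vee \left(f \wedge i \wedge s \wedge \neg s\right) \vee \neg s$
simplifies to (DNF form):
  $f \vee i \vee \neg s$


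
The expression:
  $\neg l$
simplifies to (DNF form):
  $\neg l$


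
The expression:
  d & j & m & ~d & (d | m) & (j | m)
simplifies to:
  False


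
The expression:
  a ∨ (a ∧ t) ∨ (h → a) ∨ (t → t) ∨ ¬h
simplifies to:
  True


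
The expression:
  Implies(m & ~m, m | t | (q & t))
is always true.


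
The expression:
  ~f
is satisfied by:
  {f: False}


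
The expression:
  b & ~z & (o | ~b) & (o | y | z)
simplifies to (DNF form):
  b & o & ~z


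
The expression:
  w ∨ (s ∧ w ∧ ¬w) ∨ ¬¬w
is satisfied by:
  {w: True}


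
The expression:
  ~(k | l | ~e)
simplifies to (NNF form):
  e & ~k & ~l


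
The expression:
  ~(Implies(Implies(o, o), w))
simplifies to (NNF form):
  ~w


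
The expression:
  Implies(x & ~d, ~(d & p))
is always true.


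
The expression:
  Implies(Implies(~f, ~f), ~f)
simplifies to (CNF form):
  ~f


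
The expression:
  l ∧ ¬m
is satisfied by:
  {l: True, m: False}


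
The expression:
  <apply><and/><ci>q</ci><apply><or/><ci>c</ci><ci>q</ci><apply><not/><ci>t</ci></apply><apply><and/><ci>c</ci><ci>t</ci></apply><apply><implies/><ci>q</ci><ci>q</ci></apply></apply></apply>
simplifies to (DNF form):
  <ci>q</ci>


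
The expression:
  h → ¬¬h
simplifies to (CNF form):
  True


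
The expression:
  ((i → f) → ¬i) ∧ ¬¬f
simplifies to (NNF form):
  f ∧ ¬i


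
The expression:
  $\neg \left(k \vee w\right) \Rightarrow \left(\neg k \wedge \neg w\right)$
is always true.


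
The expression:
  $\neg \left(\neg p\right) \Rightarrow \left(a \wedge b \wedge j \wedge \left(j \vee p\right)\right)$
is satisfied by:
  {a: True, b: True, j: True, p: False}
  {a: True, b: True, j: False, p: False}
  {a: True, j: True, b: False, p: False}
  {a: True, j: False, b: False, p: False}
  {b: True, j: True, a: False, p: False}
  {b: True, a: False, j: False, p: False}
  {b: False, j: True, a: False, p: False}
  {b: False, a: False, j: False, p: False}
  {a: True, p: True, b: True, j: True}


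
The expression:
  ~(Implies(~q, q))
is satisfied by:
  {q: False}


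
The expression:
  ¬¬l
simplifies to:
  l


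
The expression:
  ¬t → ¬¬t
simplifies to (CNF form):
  t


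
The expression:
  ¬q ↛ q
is always true.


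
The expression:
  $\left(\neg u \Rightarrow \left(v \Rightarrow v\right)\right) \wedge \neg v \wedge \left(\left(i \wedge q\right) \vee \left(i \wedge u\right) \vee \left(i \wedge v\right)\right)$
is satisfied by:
  {i: True, q: True, u: True, v: False}
  {i: True, q: True, v: False, u: False}
  {i: True, u: True, v: False, q: False}


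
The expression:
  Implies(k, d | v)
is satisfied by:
  {d: True, v: True, k: False}
  {d: True, k: False, v: False}
  {v: True, k: False, d: False}
  {v: False, k: False, d: False}
  {d: True, v: True, k: True}
  {d: True, k: True, v: False}
  {v: True, k: True, d: False}


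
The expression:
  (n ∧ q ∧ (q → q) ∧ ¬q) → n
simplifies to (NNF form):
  True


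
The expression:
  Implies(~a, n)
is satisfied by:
  {n: True, a: True}
  {n: True, a: False}
  {a: True, n: False}


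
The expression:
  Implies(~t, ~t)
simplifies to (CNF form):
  True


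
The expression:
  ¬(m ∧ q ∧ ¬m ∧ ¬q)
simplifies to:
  True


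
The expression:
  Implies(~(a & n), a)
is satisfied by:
  {a: True}


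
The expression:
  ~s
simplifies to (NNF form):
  ~s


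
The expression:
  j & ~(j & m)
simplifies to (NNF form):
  j & ~m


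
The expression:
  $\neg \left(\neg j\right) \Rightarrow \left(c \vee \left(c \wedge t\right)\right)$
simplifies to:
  $c \vee \neg j$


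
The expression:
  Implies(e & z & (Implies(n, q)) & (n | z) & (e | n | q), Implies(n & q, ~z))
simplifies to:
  ~e | ~n | ~q | ~z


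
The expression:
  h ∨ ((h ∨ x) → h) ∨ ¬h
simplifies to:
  True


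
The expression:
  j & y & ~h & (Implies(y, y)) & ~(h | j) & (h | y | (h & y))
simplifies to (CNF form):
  False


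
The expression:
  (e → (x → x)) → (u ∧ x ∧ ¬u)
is never true.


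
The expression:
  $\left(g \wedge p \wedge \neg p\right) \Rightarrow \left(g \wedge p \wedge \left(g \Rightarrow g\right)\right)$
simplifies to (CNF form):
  $\text{True}$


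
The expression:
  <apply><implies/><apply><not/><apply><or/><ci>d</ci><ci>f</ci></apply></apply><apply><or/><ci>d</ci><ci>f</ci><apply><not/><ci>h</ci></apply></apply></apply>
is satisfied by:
  {d: True, f: True, h: False}
  {d: True, f: False, h: False}
  {f: True, d: False, h: False}
  {d: False, f: False, h: False}
  {h: True, d: True, f: True}
  {h: True, d: True, f: False}
  {h: True, f: True, d: False}


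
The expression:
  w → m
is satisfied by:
  {m: True, w: False}
  {w: False, m: False}
  {w: True, m: True}


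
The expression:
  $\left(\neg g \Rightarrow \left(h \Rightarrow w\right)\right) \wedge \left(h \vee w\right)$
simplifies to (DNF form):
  $w \vee \left(g \wedge h\right)$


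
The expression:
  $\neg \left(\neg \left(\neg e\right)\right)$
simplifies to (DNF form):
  $\neg e$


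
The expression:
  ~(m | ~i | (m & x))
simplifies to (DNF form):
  i & ~m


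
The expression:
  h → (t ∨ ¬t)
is always true.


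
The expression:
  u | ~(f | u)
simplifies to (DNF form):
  u | ~f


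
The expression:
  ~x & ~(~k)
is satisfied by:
  {k: True, x: False}


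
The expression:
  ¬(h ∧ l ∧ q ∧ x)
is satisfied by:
  {l: False, q: False, x: False, h: False}
  {h: True, l: False, q: False, x: False}
  {x: True, l: False, q: False, h: False}
  {h: True, x: True, l: False, q: False}
  {q: True, h: False, l: False, x: False}
  {h: True, q: True, l: False, x: False}
  {x: True, q: True, h: False, l: False}
  {h: True, x: True, q: True, l: False}
  {l: True, x: False, q: False, h: False}
  {h: True, l: True, x: False, q: False}
  {x: True, l: True, h: False, q: False}
  {h: True, x: True, l: True, q: False}
  {q: True, l: True, x: False, h: False}
  {h: True, q: True, l: True, x: False}
  {x: True, q: True, l: True, h: False}


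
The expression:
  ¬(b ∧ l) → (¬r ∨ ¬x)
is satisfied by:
  {b: True, l: True, x: False, r: False}
  {b: True, l: False, x: False, r: False}
  {l: True, b: False, x: False, r: False}
  {b: False, l: False, x: False, r: False}
  {r: True, b: True, l: True, x: False}
  {r: True, b: True, l: False, x: False}
  {r: True, l: True, b: False, x: False}
  {r: True, l: False, b: False, x: False}
  {b: True, x: True, l: True, r: False}
  {b: True, x: True, l: False, r: False}
  {x: True, l: True, b: False, r: False}
  {x: True, b: False, l: False, r: False}
  {r: True, b: True, x: True, l: True}


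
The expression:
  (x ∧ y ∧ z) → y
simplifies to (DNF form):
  True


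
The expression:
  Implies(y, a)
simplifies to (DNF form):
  a | ~y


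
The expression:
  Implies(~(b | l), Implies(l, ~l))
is always true.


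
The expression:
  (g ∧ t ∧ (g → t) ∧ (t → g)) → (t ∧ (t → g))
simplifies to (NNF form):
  True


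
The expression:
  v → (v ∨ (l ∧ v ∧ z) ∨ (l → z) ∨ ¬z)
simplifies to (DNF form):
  True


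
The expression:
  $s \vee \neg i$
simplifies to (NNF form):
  $s \vee \neg i$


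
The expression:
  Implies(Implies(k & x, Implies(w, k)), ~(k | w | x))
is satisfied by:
  {x: False, w: False, k: False}


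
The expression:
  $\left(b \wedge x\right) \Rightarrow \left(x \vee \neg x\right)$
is always true.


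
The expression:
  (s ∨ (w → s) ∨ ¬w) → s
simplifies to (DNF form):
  s ∨ w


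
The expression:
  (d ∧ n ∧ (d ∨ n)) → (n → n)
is always true.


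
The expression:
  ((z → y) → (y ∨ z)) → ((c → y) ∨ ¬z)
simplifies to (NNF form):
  y ∨ ¬c ∨ ¬z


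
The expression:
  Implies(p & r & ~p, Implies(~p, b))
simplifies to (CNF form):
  True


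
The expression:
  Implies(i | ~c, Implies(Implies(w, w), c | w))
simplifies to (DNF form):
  c | w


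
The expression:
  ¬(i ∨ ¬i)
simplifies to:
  False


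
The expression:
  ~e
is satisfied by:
  {e: False}


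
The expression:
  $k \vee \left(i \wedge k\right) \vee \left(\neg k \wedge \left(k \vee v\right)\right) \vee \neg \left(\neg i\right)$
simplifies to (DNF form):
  $i \vee k \vee v$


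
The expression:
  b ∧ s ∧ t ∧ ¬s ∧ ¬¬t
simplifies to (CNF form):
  False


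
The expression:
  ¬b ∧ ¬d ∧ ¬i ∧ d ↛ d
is never true.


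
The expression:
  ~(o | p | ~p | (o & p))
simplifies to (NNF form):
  False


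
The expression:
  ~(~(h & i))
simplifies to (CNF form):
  h & i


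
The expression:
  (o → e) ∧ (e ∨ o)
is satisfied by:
  {e: True}


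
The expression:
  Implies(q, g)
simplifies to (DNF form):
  g | ~q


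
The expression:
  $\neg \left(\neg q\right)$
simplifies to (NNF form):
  $q$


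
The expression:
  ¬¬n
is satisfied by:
  {n: True}


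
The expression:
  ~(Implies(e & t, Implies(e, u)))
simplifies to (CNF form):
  e & t & ~u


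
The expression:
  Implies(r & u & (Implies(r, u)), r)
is always true.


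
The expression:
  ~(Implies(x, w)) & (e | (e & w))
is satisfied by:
  {e: True, x: True, w: False}


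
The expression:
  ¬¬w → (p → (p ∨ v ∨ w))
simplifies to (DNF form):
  True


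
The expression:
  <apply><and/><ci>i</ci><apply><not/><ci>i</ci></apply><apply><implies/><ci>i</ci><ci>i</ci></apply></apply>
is never true.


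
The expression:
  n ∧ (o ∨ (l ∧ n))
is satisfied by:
  {o: True, l: True, n: True}
  {o: True, n: True, l: False}
  {l: True, n: True, o: False}


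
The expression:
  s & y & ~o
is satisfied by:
  {s: True, y: True, o: False}


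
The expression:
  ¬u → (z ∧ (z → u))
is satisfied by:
  {u: True}


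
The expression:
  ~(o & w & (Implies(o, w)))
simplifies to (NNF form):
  ~o | ~w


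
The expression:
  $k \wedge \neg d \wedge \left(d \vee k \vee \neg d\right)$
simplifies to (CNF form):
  $k \wedge \neg d$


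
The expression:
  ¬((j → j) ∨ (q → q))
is never true.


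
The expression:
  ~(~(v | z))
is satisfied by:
  {z: True, v: True}
  {z: True, v: False}
  {v: True, z: False}


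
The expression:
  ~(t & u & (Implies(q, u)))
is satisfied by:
  {u: False, t: False}
  {t: True, u: False}
  {u: True, t: False}


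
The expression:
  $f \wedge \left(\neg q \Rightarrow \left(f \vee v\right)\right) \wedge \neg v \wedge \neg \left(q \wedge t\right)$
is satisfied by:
  {f: True, v: False, t: False, q: False}
  {q: True, f: True, v: False, t: False}
  {t: True, f: True, v: False, q: False}


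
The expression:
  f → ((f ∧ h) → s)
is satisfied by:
  {s: True, h: False, f: False}
  {h: False, f: False, s: False}
  {f: True, s: True, h: False}
  {f: True, h: False, s: False}
  {s: True, h: True, f: False}
  {h: True, s: False, f: False}
  {f: True, h: True, s: True}


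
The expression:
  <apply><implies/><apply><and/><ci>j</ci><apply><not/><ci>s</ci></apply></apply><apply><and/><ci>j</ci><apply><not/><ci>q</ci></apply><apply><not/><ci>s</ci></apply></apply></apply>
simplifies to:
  <apply><or/><ci>s</ci><apply><not/><ci>j</ci></apply><apply><not/><ci>q</ci></apply></apply>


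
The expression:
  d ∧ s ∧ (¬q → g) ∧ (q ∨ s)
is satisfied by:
  {q: True, g: True, s: True, d: True}
  {q: True, s: True, d: True, g: False}
  {g: True, s: True, d: True, q: False}


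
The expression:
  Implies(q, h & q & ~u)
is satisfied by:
  {h: True, q: False, u: False}
  {h: False, q: False, u: False}
  {u: True, h: True, q: False}
  {u: True, h: False, q: False}
  {q: True, h: True, u: False}


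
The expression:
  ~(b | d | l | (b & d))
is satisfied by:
  {d: False, l: False, b: False}


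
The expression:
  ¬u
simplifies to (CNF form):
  ¬u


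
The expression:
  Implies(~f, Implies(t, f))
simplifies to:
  f | ~t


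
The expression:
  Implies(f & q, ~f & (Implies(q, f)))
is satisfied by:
  {q: False, f: False}
  {f: True, q: False}
  {q: True, f: False}


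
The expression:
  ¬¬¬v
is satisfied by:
  {v: False}


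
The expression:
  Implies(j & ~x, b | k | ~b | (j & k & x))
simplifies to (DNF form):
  True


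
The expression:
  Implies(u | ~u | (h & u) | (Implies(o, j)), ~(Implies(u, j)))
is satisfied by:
  {u: True, j: False}


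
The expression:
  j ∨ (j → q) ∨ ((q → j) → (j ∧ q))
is always true.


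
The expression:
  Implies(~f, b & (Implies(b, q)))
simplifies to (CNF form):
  (b | f) & (f | q)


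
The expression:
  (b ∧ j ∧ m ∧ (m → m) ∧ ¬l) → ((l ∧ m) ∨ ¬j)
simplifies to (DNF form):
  l ∨ ¬b ∨ ¬j ∨ ¬m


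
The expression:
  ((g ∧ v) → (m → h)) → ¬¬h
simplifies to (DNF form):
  h ∨ (g ∧ m ∧ v)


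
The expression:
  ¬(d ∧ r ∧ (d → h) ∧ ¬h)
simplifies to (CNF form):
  True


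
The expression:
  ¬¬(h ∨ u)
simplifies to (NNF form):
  h ∨ u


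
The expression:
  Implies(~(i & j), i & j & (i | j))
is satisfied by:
  {i: True, j: True}


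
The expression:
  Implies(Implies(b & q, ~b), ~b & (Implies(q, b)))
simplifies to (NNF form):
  (b & q) | (~b & ~q)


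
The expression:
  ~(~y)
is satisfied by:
  {y: True}


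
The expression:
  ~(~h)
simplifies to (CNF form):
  h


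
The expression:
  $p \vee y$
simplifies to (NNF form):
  $p \vee y$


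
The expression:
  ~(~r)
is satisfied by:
  {r: True}


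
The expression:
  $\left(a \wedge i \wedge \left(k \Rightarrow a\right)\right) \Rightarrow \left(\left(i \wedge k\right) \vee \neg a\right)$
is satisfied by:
  {k: True, a: False, i: False}
  {k: False, a: False, i: False}
  {i: True, k: True, a: False}
  {i: True, k: False, a: False}
  {a: True, k: True, i: False}
  {a: True, k: False, i: False}
  {a: True, i: True, k: True}


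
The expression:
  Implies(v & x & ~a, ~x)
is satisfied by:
  {a: True, v: False, x: False}
  {v: False, x: False, a: False}
  {a: True, x: True, v: False}
  {x: True, v: False, a: False}
  {a: True, v: True, x: False}
  {v: True, a: False, x: False}
  {a: True, x: True, v: True}


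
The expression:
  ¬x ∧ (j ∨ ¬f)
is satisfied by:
  {j: True, x: False, f: False}
  {x: False, f: False, j: False}
  {f: True, j: True, x: False}


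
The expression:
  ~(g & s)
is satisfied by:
  {s: False, g: False}
  {g: True, s: False}
  {s: True, g: False}


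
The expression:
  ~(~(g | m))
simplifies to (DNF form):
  g | m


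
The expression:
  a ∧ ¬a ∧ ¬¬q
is never true.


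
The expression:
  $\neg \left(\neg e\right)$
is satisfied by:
  {e: True}


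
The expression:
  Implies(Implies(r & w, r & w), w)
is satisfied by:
  {w: True}


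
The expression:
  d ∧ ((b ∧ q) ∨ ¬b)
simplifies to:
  d ∧ (q ∨ ¬b)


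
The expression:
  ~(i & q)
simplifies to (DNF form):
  ~i | ~q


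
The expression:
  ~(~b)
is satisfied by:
  {b: True}


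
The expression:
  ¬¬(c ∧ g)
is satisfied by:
  {c: True, g: True}


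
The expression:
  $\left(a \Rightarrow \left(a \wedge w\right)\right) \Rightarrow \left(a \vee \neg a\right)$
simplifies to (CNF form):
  $\text{True}$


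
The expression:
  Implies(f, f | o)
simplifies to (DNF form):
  True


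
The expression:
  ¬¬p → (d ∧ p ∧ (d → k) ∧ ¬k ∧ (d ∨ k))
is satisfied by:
  {p: False}


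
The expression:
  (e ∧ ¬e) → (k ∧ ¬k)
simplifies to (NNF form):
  True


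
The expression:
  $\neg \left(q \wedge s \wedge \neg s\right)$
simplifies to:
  $\text{True}$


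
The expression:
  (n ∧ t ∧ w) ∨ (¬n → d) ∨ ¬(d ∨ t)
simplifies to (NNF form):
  d ∨ n ∨ ¬t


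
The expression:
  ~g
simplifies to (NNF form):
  ~g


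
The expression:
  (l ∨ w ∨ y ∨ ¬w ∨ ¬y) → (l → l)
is always true.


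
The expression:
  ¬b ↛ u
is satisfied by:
  {u: True, b: False}
  {b: False, u: False}
  {b: True, u: True}


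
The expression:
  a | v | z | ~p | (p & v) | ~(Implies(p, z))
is always true.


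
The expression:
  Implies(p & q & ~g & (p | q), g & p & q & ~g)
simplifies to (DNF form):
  g | ~p | ~q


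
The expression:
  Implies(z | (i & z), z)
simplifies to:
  True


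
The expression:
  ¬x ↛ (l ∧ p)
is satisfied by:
  {x: False, l: False, p: False}
  {p: True, x: False, l: False}
  {l: True, x: False, p: False}


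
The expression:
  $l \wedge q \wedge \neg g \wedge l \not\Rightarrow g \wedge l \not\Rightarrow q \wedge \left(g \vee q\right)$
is never true.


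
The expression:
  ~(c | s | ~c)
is never true.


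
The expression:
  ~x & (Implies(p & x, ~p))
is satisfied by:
  {x: False}


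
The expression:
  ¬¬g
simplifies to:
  g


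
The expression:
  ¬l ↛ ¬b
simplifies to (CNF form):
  b ∧ ¬l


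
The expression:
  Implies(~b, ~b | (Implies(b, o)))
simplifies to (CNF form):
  True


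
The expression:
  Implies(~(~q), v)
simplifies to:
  v | ~q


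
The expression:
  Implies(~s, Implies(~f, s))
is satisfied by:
  {s: True, f: True}
  {s: True, f: False}
  {f: True, s: False}


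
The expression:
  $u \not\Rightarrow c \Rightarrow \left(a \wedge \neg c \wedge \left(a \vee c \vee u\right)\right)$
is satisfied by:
  {a: True, c: True, u: False}
  {a: True, u: False, c: False}
  {c: True, u: False, a: False}
  {c: False, u: False, a: False}
  {a: True, c: True, u: True}
  {a: True, u: True, c: False}
  {c: True, u: True, a: False}


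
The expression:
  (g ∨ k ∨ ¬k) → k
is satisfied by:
  {k: True}


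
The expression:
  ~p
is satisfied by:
  {p: False}


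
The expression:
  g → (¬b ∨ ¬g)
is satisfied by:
  {g: False, b: False}
  {b: True, g: False}
  {g: True, b: False}


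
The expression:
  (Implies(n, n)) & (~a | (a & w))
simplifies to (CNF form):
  w | ~a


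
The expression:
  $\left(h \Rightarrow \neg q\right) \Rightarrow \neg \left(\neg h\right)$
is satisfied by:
  {h: True}


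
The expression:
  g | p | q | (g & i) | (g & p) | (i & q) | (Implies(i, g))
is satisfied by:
  {q: True, g: True, p: True, i: False}
  {q: True, g: True, p: False, i: False}
  {q: True, p: True, g: False, i: False}
  {q: True, p: False, g: False, i: False}
  {g: True, p: True, q: False, i: False}
  {g: True, p: False, q: False, i: False}
  {p: True, q: False, g: False, i: False}
  {p: False, q: False, g: False, i: False}
  {i: True, q: True, g: True, p: True}
  {i: True, q: True, g: True, p: False}
  {i: True, q: True, p: True, g: False}
  {i: True, q: True, p: False, g: False}
  {i: True, g: True, p: True, q: False}
  {i: True, g: True, p: False, q: False}
  {i: True, p: True, g: False, q: False}


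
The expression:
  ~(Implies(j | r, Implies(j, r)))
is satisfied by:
  {j: True, r: False}


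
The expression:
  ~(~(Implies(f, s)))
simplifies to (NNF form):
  s | ~f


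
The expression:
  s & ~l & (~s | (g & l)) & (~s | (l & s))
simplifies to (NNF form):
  False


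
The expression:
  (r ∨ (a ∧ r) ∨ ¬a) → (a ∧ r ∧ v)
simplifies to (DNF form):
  (a ∧ v) ∨ (a ∧ ¬r)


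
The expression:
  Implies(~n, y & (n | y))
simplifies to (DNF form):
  n | y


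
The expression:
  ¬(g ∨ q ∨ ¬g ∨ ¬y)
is never true.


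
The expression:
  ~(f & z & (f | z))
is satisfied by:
  {z: False, f: False}
  {f: True, z: False}
  {z: True, f: False}


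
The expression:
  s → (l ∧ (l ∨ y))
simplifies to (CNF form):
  l ∨ ¬s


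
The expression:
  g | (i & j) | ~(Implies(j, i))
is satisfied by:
  {g: True, j: True}
  {g: True, j: False}
  {j: True, g: False}


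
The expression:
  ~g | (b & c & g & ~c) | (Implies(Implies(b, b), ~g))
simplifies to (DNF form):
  ~g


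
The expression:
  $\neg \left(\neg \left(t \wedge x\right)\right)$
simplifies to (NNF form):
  $t \wedge x$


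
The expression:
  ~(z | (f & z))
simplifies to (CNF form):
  ~z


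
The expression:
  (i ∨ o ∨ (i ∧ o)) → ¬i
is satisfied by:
  {i: False}


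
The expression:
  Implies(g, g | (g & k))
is always true.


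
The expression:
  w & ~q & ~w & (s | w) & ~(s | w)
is never true.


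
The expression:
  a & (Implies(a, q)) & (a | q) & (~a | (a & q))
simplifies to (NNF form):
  a & q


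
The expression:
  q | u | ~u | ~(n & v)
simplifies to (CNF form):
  True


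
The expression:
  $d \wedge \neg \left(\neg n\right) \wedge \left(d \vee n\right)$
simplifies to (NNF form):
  $d \wedge n$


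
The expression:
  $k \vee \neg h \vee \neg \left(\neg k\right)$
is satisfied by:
  {k: True, h: False}
  {h: False, k: False}
  {h: True, k: True}


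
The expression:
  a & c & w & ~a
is never true.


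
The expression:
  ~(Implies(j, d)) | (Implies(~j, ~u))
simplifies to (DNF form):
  j | ~u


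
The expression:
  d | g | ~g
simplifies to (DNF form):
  True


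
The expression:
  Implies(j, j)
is always true.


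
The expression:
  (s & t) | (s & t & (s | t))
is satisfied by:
  {t: True, s: True}


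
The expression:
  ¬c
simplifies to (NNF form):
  ¬c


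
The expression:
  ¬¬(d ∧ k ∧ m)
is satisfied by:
  {m: True, d: True, k: True}


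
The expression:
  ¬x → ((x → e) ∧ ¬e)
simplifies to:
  x ∨ ¬e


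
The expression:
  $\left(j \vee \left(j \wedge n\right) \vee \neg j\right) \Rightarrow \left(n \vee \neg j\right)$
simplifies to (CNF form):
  $n \vee \neg j$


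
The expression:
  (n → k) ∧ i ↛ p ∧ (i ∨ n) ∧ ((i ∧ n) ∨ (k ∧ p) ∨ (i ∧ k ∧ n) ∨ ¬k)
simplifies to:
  i ∧ ¬p ∧ (k ∨ ¬n) ∧ (n ∨ ¬k)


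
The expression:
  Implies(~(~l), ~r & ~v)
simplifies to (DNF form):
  ~l | (~r & ~v)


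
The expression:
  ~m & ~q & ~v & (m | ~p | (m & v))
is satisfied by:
  {q: False, v: False, p: False, m: False}


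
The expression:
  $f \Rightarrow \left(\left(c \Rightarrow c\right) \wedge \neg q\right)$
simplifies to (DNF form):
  $\neg f \vee \neg q$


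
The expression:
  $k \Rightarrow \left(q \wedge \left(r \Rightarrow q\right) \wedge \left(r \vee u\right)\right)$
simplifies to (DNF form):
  $\left(q \wedge r\right) \vee \left(q \wedge u\right) \vee \neg k$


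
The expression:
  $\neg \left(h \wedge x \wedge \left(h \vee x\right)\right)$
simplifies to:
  $\neg h \vee \neg x$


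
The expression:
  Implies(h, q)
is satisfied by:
  {q: True, h: False}
  {h: False, q: False}
  {h: True, q: True}


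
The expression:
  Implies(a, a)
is always true.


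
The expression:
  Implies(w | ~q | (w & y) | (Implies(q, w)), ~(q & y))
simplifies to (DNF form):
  ~q | ~w | ~y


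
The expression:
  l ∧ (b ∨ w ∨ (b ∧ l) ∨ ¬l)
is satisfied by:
  {b: True, w: True, l: True}
  {b: True, l: True, w: False}
  {w: True, l: True, b: False}


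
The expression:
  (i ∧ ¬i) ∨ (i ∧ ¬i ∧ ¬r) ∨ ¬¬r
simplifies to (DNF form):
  r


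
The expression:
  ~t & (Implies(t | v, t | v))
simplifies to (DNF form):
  ~t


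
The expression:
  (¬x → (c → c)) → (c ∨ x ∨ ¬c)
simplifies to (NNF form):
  True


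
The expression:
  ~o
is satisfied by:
  {o: False}


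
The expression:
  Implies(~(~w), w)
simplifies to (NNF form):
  True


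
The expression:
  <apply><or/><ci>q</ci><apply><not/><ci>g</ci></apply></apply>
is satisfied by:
  {q: True, g: False}
  {g: False, q: False}
  {g: True, q: True}


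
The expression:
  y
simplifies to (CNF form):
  y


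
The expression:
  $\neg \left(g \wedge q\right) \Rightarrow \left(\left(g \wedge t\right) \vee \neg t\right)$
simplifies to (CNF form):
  $g \vee \neg t$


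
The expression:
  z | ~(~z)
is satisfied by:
  {z: True}


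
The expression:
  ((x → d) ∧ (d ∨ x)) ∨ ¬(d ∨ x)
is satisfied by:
  {d: True, x: False}
  {x: False, d: False}
  {x: True, d: True}


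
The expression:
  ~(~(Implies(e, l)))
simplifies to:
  l | ~e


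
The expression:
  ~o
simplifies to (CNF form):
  ~o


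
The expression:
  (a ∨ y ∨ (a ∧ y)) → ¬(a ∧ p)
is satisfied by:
  {p: False, a: False}
  {a: True, p: False}
  {p: True, a: False}


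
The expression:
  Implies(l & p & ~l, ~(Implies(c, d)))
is always true.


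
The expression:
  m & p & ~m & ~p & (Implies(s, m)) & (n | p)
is never true.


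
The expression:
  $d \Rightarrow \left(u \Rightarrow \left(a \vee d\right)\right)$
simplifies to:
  $\text{True}$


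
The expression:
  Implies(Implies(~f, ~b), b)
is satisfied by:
  {b: True}


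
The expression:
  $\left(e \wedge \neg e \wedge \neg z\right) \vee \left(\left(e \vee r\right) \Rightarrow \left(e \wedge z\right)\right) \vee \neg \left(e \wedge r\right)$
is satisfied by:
  {z: True, e: False, r: False}
  {e: False, r: False, z: False}
  {r: True, z: True, e: False}
  {r: True, e: False, z: False}
  {z: True, e: True, r: False}
  {e: True, z: False, r: False}
  {r: True, e: True, z: True}


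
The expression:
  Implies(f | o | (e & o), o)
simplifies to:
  o | ~f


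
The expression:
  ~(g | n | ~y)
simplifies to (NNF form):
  y & ~g & ~n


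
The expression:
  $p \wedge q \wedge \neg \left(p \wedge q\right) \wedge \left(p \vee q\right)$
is never true.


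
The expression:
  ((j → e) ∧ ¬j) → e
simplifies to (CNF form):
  e ∨ j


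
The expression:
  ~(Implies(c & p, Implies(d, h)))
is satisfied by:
  {c: True, p: True, d: True, h: False}


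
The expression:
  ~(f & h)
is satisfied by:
  {h: False, f: False}
  {f: True, h: False}
  {h: True, f: False}


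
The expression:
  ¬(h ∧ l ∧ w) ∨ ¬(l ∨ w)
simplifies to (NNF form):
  ¬h ∨ ¬l ∨ ¬w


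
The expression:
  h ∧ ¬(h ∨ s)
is never true.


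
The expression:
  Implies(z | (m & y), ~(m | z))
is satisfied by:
  {z: False, m: False, y: False}
  {y: True, z: False, m: False}
  {m: True, z: False, y: False}


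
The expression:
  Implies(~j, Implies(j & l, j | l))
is always true.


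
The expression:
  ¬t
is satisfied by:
  {t: False}


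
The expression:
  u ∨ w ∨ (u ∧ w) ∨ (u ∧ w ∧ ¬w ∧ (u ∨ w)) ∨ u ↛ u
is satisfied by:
  {u: True, w: True}
  {u: True, w: False}
  {w: True, u: False}


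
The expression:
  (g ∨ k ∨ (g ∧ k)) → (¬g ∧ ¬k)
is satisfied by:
  {g: False, k: False}


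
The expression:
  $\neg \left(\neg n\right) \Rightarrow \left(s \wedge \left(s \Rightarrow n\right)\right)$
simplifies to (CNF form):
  $s \vee \neg n$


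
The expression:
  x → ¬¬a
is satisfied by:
  {a: True, x: False}
  {x: False, a: False}
  {x: True, a: True}


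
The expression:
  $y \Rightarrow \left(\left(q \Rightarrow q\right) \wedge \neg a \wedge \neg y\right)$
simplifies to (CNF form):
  $\neg y$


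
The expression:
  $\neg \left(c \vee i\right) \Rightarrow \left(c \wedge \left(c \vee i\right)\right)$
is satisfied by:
  {i: True, c: True}
  {i: True, c: False}
  {c: True, i: False}


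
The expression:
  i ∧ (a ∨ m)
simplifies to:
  i ∧ (a ∨ m)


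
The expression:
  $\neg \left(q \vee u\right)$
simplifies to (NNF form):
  $\neg q \wedge \neg u$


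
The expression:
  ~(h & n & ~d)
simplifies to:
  d | ~h | ~n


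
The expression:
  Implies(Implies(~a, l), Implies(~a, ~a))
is always true.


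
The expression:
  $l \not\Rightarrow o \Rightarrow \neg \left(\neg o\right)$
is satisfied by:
  {o: True, l: False}
  {l: False, o: False}
  {l: True, o: True}


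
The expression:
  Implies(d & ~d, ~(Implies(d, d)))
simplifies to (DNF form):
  True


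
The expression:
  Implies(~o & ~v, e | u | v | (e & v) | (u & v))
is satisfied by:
  {u: True, o: True, v: True, e: True}
  {u: True, o: True, v: True, e: False}
  {u: True, o: True, e: True, v: False}
  {u: True, o: True, e: False, v: False}
  {u: True, v: True, e: True, o: False}
  {u: True, v: True, e: False, o: False}
  {u: True, v: False, e: True, o: False}
  {u: True, v: False, e: False, o: False}
  {o: True, v: True, e: True, u: False}
  {o: True, v: True, e: False, u: False}
  {o: True, e: True, v: False, u: False}
  {o: True, e: False, v: False, u: False}
  {v: True, e: True, o: False, u: False}
  {v: True, o: False, e: False, u: False}
  {e: True, o: False, v: False, u: False}


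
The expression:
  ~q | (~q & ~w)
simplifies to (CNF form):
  ~q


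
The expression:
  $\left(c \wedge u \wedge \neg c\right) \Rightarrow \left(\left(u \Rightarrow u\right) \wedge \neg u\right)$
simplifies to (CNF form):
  $\text{True}$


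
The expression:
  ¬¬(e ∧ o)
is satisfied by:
  {e: True, o: True}


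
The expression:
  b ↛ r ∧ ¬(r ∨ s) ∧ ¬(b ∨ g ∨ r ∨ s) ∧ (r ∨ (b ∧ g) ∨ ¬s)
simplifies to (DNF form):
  False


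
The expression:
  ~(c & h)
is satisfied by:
  {h: False, c: False}
  {c: True, h: False}
  {h: True, c: False}


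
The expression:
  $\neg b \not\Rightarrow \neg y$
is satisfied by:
  {y: True, b: False}


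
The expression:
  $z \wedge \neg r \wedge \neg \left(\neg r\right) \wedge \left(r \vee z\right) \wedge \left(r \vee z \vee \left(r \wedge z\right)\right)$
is never true.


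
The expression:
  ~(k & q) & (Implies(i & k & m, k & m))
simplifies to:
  ~k | ~q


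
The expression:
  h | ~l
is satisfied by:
  {h: True, l: False}
  {l: False, h: False}
  {l: True, h: True}


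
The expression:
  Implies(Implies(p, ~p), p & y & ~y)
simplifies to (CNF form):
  p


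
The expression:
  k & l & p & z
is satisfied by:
  {k: True, z: True, p: True, l: True}


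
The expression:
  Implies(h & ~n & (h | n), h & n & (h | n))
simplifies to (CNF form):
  n | ~h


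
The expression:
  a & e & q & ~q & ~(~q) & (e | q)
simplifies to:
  False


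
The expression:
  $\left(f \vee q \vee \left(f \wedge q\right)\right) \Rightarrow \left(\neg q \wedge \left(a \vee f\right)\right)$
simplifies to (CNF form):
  $\neg q$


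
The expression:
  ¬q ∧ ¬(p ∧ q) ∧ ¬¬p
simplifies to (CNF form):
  p ∧ ¬q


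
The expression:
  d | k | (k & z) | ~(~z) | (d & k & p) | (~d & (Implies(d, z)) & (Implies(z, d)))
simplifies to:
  True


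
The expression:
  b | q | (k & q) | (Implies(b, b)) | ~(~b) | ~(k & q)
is always true.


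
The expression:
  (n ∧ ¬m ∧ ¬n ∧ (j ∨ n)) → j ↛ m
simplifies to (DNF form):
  True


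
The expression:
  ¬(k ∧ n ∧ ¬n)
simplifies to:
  True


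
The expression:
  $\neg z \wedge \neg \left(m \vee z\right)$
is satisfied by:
  {z: False, m: False}


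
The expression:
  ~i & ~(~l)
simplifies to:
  l & ~i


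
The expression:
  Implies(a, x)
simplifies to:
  x | ~a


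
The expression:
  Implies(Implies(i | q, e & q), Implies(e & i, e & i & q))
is always true.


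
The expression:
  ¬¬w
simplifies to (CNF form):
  w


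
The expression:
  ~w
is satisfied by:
  {w: False}


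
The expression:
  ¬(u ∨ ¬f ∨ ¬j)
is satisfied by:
  {j: True, f: True, u: False}


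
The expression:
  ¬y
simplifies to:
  ¬y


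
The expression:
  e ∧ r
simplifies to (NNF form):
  e ∧ r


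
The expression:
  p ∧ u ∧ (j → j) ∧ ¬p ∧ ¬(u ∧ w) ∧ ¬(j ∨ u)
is never true.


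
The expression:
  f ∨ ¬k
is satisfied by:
  {f: True, k: False}
  {k: False, f: False}
  {k: True, f: True}


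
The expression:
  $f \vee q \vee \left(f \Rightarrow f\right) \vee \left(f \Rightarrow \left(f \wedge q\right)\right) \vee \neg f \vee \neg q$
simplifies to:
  $\text{True}$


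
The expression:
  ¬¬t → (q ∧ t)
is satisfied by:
  {q: True, t: False}
  {t: False, q: False}
  {t: True, q: True}


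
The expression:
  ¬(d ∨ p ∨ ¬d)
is never true.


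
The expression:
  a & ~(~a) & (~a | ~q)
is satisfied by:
  {a: True, q: False}


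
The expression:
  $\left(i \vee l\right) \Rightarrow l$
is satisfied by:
  {l: True, i: False}
  {i: False, l: False}
  {i: True, l: True}


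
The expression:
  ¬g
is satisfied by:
  {g: False}


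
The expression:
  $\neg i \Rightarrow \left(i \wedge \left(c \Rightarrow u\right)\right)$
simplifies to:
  $i$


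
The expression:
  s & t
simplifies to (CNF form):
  s & t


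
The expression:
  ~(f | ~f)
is never true.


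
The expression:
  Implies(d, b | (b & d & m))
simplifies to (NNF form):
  b | ~d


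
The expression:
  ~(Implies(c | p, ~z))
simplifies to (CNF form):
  z & (c | p)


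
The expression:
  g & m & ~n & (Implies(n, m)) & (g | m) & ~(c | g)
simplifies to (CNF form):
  False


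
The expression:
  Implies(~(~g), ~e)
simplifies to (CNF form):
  ~e | ~g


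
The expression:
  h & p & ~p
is never true.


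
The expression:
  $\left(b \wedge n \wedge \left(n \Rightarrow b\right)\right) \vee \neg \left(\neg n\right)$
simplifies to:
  $n$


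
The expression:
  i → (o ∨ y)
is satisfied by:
  {y: True, o: True, i: False}
  {y: True, i: False, o: False}
  {o: True, i: False, y: False}
  {o: False, i: False, y: False}
  {y: True, o: True, i: True}
  {y: True, i: True, o: False}
  {o: True, i: True, y: False}


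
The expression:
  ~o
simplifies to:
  ~o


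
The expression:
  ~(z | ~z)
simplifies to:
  False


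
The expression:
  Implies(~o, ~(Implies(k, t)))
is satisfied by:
  {k: True, o: True, t: False}
  {o: True, t: False, k: False}
  {k: True, o: True, t: True}
  {o: True, t: True, k: False}
  {k: True, t: False, o: False}


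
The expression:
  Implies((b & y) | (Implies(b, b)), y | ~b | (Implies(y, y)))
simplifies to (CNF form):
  True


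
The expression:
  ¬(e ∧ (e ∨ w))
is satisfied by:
  {e: False}


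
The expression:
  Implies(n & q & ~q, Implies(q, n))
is always true.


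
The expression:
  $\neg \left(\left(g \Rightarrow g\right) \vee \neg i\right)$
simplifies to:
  $\text{False}$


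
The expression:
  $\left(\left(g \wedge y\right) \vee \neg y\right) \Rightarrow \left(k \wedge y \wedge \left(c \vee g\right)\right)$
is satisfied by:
  {k: True, y: True, g: False}
  {y: True, g: False, k: False}
  {k: True, g: True, y: True}


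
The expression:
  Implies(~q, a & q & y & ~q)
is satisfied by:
  {q: True}


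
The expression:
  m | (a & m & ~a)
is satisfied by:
  {m: True}


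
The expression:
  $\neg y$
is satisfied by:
  {y: False}


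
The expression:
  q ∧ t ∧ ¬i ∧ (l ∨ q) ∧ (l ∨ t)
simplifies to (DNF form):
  q ∧ t ∧ ¬i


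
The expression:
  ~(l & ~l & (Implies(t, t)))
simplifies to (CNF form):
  True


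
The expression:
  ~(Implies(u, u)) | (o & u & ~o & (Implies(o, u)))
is never true.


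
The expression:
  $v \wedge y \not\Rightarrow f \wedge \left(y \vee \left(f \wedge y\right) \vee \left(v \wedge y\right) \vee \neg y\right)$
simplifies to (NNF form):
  $v \wedge y \wedge \neg f$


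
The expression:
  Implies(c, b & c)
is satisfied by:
  {b: True, c: False}
  {c: False, b: False}
  {c: True, b: True}


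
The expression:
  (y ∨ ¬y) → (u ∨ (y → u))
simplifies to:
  u ∨ ¬y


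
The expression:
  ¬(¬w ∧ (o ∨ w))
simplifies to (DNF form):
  w ∨ ¬o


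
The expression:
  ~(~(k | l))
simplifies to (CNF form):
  k | l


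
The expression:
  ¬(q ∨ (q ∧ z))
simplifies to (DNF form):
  ¬q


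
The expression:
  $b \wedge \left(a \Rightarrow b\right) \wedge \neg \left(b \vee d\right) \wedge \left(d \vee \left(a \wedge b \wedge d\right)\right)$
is never true.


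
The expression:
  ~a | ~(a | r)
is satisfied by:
  {a: False}


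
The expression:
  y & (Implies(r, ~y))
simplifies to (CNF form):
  y & ~r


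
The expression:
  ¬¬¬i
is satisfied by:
  {i: False}


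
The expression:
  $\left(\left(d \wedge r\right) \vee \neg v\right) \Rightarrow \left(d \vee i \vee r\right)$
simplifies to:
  $d \vee i \vee r \vee v$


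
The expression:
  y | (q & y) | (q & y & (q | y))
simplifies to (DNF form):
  y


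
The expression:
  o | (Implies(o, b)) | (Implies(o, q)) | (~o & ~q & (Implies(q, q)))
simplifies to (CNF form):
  True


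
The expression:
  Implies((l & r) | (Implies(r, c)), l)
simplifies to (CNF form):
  (l | r) & (l | ~c)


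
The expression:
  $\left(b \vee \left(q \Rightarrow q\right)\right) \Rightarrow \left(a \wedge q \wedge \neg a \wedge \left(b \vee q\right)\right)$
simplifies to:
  $\text{False}$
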